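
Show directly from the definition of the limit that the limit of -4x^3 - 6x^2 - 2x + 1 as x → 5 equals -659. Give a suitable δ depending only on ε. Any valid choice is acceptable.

δ = min(2, ε/510)

Suppose ε > 0. We want δ > 0 such that 0 < |x − 5| < δ implies |(-4x^3 - 6x^2 - 2x + 1) + 659| < ε.
(-4x^3 - 6x^2 - 2x + 1) + 659 = -4x^3 - 6x^2 - 2x + 660 = (x − 5)(-4x^2 - 26x - 132).
So |(-4x^3 - 6x^2 - 2x + 1) + 659| = |x − 5|·|-4x^2 - 26x - 132|.
Require δ ≤ 2. Then |x − 5| < 2 gives |x| < 7, and by the triangle inequality |-4x^2 - 26x - 132| ≤ 4·7^2 + 26·7 + 132 = 510.
Hence |(-4x^3 - 6x^2 - 2x + 1) + 659| ≤ 510|x − 5| < ε provided |x − 5| < ε/510.
Take δ = min(2, ε/510). Then 0 < |x − 5| < δ gives both |x − 5| < 2 and |x − 5| < ε/510, so |(-4x^3 - 6x^2 - 2x + 1) + 659| < ε.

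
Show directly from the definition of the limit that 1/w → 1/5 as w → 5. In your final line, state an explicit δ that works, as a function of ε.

δ = min(5/2, (25/2)ε)

Fix ε > 0. We seek δ > 0 such that 0 < |w − 5| < δ implies |1/w − (1/5)| < ε.
|1/w − (1/5)| = |5 − w|/(5·|w|) = |w − 5|/(5|w|).
Require δ ≤ 5/2 so that |w| > 5 − 5/2 = 5/2, hence 5|w| > 25/2.
Then |1/w − (1/5)| < |w − 5|/(25/2), which is < ε when |w − 5| < (25/2)ε.
Take δ = min(5/2, (25/2)ε). Then 0 < |w − 5| < δ gives both |w − 5| < 5/2 and |w − 5| < (25/2)ε, so |1/w − (1/5)| < ε.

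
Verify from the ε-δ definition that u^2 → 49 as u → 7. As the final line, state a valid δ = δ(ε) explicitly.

Let ε > 0. We seek δ > 0 with 0 < |u − 7| < δ ⇒ |u^2 − 49| < ε.
Factor: u^2 − 49 = (u − 7)(u + 7), so |u^2 − 49| = |u − 7|·|u + 7|.
Impose δ ≤ 1 so that |u| < 8; then |u + 7| ≤ 15.
Hence |u^2 − 49| ≤ 15|u − 7|, which is < ε once |u − 7| < ε/15.
Take δ = min(1, ε/15). If 0 < |u − 7| < δ then both bounds hold and |u^2 − 49| ≤ 15|u − 7| < 15·(ε/15) = ε.

δ = min(1, ε/15)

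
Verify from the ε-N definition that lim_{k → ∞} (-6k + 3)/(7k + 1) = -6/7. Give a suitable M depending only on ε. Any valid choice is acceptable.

Let ε > 0. For k ≥ 1, |(-6k + 3)/(7k + 1) + 6/7| = |27|/(7(7k + 1)) = 27/(7(7k + 1)).
Since 7k + 1 ≥ 7k for k ≥ 1, this is ≤ 27/(7·7k) = (27/49)/k.
So |(-6k + 3)/(7k + 1) + 6/7| < ε whenever k > (27/49)/ε.
Take M = (27/49)/ε. If k > M then |(-6k + 3)/(7k + 1) + 6/7| ≤ (27/49)/k < ε.

M = (27/49)/ε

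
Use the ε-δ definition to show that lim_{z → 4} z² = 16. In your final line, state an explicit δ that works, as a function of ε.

δ = min(1, ε/9)

Let ε > 0. We seek δ > 0 with 0 < |z − 4| < δ ⇒ |z² − 16| < ε.
Factor: z² − 16 = (z − 4)(z + 4), so |z² − 16| = |z − 4|·|z + 4|.
Restrict δ ≤ 1. Then |z − 4| < 1 gives |z| < 5, so by the triangle inequality |z + 4| ≤ 5 + 4 = 9.
Hence |z² − 16| ≤ 9|z − 4|, which is < ε once |z − 4| < ε/9.
Take δ = min(1, ε/9). If 0 < |z − 4| < δ then both bounds hold and |z² − 16| ≤ 9|z − 4| < 9·(ε/9) = ε.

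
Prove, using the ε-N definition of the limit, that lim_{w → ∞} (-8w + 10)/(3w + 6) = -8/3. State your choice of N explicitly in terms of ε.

N = (26/3)/ε

Suppose ε > 0. We seek N > 0 such that w > N implies |(-8w + 10)/(3w + 6) + 8/3| < ε.
(-8w + 10)/(3w + 6) + 8/3 = (3(-8w + 10) − (-8)(3w + 6)) / (3(3w + 6)) = 78/(3(3w + 6)).
For w > 0 we have 3w + 6 > 3w, so |(-8w + 10)/(3w + 6) + 8/3| = 78/(3(3w + 6)) < 78/(3·3w) = (26/3)/w.
Thus |(-8w + 10)/(3w + 6) + 8/3| < ε whenever w > (26/3)/ε.
Take N = (26/3)/ε. If w > N then |(-8w + 10)/(3w + 6) + 8/3| < (26/3)/w < ε.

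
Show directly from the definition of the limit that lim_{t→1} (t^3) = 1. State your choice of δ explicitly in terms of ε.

δ = min(1, ε/7)

Fix ε > 0. We seek δ > 0 with 0 < |t − 1| < δ ⇒ |t^3 − 1| < ε.
Factor: t^3 − 1 = (t − 1)(t^2 + t + 1), so |t^3 − 1| = |t − 1|·|t^2 + t + 1|.
Restrict δ ≤ 1. Then |t − 1| < 1 gives |t| < 2, so by the triangle inequality |t^2 + t + 1| ≤ 2^2 + 2 + 1 = 7.
Hence |t^3 − 1| ≤ 7|t − 1|, which is < ε once |t − 1| < ε/7.
Take δ = min(1, ε/7). If 0 < |t − 1| < δ then both bounds hold and |t^3 − 1| ≤ 7|t − 1| < 7·(ε/7) = ε.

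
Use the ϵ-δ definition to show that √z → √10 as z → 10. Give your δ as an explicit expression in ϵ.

δ = min(10, √10·ϵ)

Let ϵ > 0. We want δ > 0 such that 0 < |z − 10| < δ implies |√z − √10| < ϵ.
Rationalise: √z − √10 = (z − 10)/(√z + √10), so |√z − √10| = |z − 10|/(√z + √10).
Restrict δ ≤ 10 so that |z − 10| < 10 forces z > 0, and then √z + √10 > √10.
Hence |√z − √10| < |z − 10|/√10, which is < ϵ once |z − 10| < √10·ϵ.
Take δ = min(10, √10·ϵ). If 0 < |z − 10| < δ then z > 0 and |√z − √10| < |z − 10|/√10 < ϵ.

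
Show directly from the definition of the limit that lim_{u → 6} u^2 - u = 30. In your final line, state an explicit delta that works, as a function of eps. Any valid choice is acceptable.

Fix eps > 0. We want delta > 0 such that 0 < |u − 6| < delta implies |(u^2 - u) − 30| < eps.
(u^2 - u) − 30 = u^2 - u - 30 = (u − 6)(u + 5).
So |(u^2 - u) − 30| = |u − 6|·|u + 5|.
Require delta ≤ 2. Then |u − 6| < 2 gives |u| < 8, and by the triangle inequality |u + 5| ≤ 8 + 5 = 13.
Hence |(u^2 - u) − 30| ≤ 13|u − 6| < eps provided |u − 6| < eps/13.
Take delta = min(2, eps/13). Then 0 < |u − 6| < delta gives both |u − 6| < 2 and |u − 6| < eps/13, so |(u^2 - u) − 30| < eps.

delta = min(2, eps/13)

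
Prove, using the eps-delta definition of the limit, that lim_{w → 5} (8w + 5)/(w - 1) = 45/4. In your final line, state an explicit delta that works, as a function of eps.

delta = min(2, (8/13)eps)

Let eps > 0 be given. We want delta > 0 with 0 < |w − 5| < delta ⇒ |(8w + 5)/(w - 1) − (45/4)| < eps.
Combining over a common denominator, (8w + 5)/(w - 1) − (45/4) = [(8w + 5)·4 − 45·(w - 1)] / [4·(w - 1)] = -13(w − 5) / (4(w - 1)).
So |(8w + 5)/(w - 1) − (45/4)| = 13|w − 5| / (4·|w − 1|).
Require delta ≤ 2, so |w − 1| ≥ |4| − |w − 5| > 4 − 2 = 2.
Hence |(8w + 5)/(w - 1) − (45/4)| < 13|w − 5|/(4·2) = (13/8)|w − 5|, which is < eps once |w − 5| < (8/13)eps.
Take delta = min(2, (8/13)eps). Then 0 < |w − 5| < delta forces both bounds, so |(8w + 5)/(w - 1) − (45/4)| < eps.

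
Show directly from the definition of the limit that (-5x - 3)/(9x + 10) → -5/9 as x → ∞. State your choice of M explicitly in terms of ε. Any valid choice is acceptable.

Fix ε > 0. We seek M > 0 such that x > M implies |(-5x - 3)/(9x + 10) + 5/9| < ε.
(-5x - 3)/(9x + 10) + 5/9 = (9(-5x - 3) − (-5)(9x + 10)) / (9(9x + 10)) = 23/(9(9x + 10)).
For x > 0 we have 9x + 10 > 9x, so |(-5x - 3)/(9x + 10) + 5/9| = 23/(9(9x + 10)) < 23/(9·9x) = (23/81)/x.
Thus |(-5x - 3)/(9x + 10) + 5/9| < ε whenever x > (23/81)/ε.
Take M = (23/81)/ε. If x > M then |(-5x - 3)/(9x + 10) + 5/9| < (23/81)/x < ε.

M = (23/81)/ε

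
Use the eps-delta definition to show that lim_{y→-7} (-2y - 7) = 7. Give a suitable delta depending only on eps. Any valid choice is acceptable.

delta = eps/2

Fix eps > 0. We need delta > 0 so that 0 < |y + 7| < delta implies |(-2y - 7) − 7| < eps.
Since (-2y - 7) − 7 = -2(y + 7), we have |(-2y - 7) − 7| = 2|y + 7|.
So 2|y + 7| < eps exactly when |y + 7| < eps/2.
Take delta = eps/2. If 0 < |y + 7| < delta then |(-2y - 7) − 7| = 2|y + 7| < 2·(eps/2) = eps.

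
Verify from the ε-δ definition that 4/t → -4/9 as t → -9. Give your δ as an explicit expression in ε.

Let ε > 0 be given. We seek δ > 0 such that 0 < |t + 9| < δ implies |4/t + 4/9| < ε.
|4/t + 4/9| = 4·|-9 − t|/(9·|t|) = 4|t + 9|/(9|t|).
Restrict δ ≤ 9/2. Then |t + 9| < 9/2 gives |t| > 9/2, so 9|t| > 81/2.
Then |4/t + 4/9| < 4|t + 9|/(81/2), which is < ε when |t + 9| < (81/8)ε.
Take δ = min(9/2, (81/8)ε). Then 0 < |t + 9| < δ gives both |t + 9| < 9/2 and |t + 9| < (81/8)ε, so |4/t + 4/9| < ε.

δ = min(9/2, (81/8)ε)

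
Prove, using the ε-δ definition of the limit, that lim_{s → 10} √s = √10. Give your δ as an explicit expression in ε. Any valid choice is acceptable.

δ = min(10, √10·ε)

Suppose ε > 0. We want δ > 0 such that 0 < |s − 10| < δ implies |√s − √10| < ε.
Rationalise: √s − √10 = (s − 10)/(√s + √10), so |√s − √10| = |s − 10|/(√s + √10).
Restrict δ ≤ 10 so that |s − 10| < 10 forces s > 0, and then √s + √10 > √10.
Hence |√s − √10| < |s − 10|/√10, which is < ε once |s − 10| < √10·ε.
Take δ = min(10, √10·ε). If 0 < |s − 10| < δ then s > 0 and |√s − √10| < |s − 10|/√10 < ε.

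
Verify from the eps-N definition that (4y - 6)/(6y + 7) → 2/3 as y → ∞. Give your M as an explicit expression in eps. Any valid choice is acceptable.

M = (16/9)/eps

Let eps > 0 be given. We seek M > 0 such that y > M implies |(4y - 6)/(6y + 7) − (2/3)| < eps.
(4y - 6)/(6y + 7) − (2/3) = (6(4y - 6) − 4(6y + 7)) / (6(6y + 7)) = -64/(6(6y + 7)).
For y > 0 we have 6y + 7 > 6y, so |(4y - 6)/(6y + 7) − (2/3)| = 64/(6(6y + 7)) < 64/(6·6y) = (16/9)/y.
Thus |(4y - 6)/(6y + 7) − (2/3)| < eps whenever y > (16/9)/eps.
Take M = (16/9)/eps. If y > M then |(4y - 6)/(6y + 7) − (2/3)| < (16/9)/y < eps.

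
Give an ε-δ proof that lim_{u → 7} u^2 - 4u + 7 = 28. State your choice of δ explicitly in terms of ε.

Fix ε > 0. We want δ > 0 such that 0 < |u − 7| < δ implies |(u^2 - 4u + 7) − 28| < ε.
(u^2 - 4u + 7) − 28 = u^2 - 4u - 21 = (u − 7)(u + 3).
So |(u^2 - 4u + 7) − 28| = |u − 7|·|u + 3|.
Require δ ≤ 2. Then |u − 7| < 2 gives |u| < 9, and by the triangle inequality |u + 3| ≤ 9 + 3 = 12.
Hence |(u^2 - 4u + 7) − 28| ≤ 12|u − 7| < ε provided |u − 7| < ε/12.
Take δ = min(2, ε/12). Then 0 < |u − 7| < δ gives both |u − 7| < 2 and |u − 7| < ε/12, so |(u^2 - 4u + 7) − 28| < ε.

δ = min(2, ε/12)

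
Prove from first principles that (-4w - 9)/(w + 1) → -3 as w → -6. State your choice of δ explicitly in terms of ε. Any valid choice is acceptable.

δ = min(5/2, (5/2)ε)

Let ε > 0 be given. We want δ > 0 with 0 < |w + 6| < δ ⇒ |(-4w - 9)/(w + 1) + 3| < ε.
Combining over a common denominator, (-4w - 9)/(w + 1) + 3 = [(-4w - 9)·(-5) − 15·(w + 1)] / [(-5)·(w + 1)] = 5(w + 6) / ((-5)(w + 1)).
So |(-4w - 9)/(w + 1) + 3| = 5|w + 6| / (5·|w + 1|).
Restrict δ ≤ 5/2. Then |w + 6| < 5/2 gives |w + 1| = |(w + 6) + (-5)| ≥ 5 − 5/2 = 5/2.
Hence |(-4w - 9)/(w + 1) + 3| < 5|w + 6|/(5·(5/2)) = (2/5)|w + 6|, which is < ε once |w + 6| < (5/2)ε.
Take δ = min(5/2, (5/2)ε). Then 0 < |w + 6| < δ forces both bounds, so |(-4w - 9)/(w + 1) + 3| < ε.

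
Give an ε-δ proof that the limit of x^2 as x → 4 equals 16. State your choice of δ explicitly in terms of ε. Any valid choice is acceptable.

δ = min(1, ε/9)

Fix ε > 0. We seek δ > 0 with 0 < |x − 4| < δ ⇒ |x^2 − 16| < ε.
Factor: x^2 − 16 = (x − 4)(x + 4), so |x^2 − 16| = |x − 4|·|x + 4|.
Impose δ ≤ 1 so that |x| < 5; then |x + 4| ≤ 9.
Hence |x^2 − 16| ≤ 9|x − 4|, which is < ε once |x − 4| < ε/9.
Take δ = min(1, ε/9). If 0 < |x − 4| < δ then both bounds hold and |x^2 − 16| ≤ 9|x − 4| < 9·(ε/9) = ε.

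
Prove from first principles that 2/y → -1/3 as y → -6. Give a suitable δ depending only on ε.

δ = min(3, 9ε)

Let ε > 0. We seek δ > 0 such that 0 < |y + 6| < δ implies |2/y + 1/3| < ε.
|2/y + 1/3| = 2·|-6 − y|/(6·|y|) = 2|y + 6|/(6|y|).
Restrict δ ≤ 3. Then |y + 6| < 3 gives |y| > 3, so 6|y| > 18.
Then |2/y + 1/3| < 2|y + 6|/18, which is < ε when |y + 6| < 9ε.
Take δ = min(3, 9ε). Then 0 < |y + 6| < δ gives both |y + 6| < 3 and |y + 6| < 9ε, so |2/y + 1/3| < ε.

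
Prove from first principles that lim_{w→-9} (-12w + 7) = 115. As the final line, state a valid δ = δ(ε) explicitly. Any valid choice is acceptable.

δ = ε/12

Suppose ε > 0. We need δ > 0 so that 0 < |w + 9| < δ implies |(-12w + 7) − 115| < ε.
Since (-12w + 7) − 115 = -12(w + 9), we have |(-12w + 7) − 115| = 12|w + 9|.
Thus it suffices that |w + 9| < ε/12.
Take δ = ε/12. If 0 < |w + 9| < δ then |(-12w + 7) − 115| = 12|w + 9| < 12·(ε/12) = ε.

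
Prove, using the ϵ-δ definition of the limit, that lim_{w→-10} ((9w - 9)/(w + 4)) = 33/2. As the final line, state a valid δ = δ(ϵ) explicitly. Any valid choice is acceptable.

Let ϵ > 0. We want δ > 0 with 0 < |w + 10| < δ ⇒ |(9w - 9)/(w + 4) − (33/2)| < ϵ.
Combining over a common denominator, (9w - 9)/(w + 4) − (33/2) = [(9w - 9)·(-6) − (-99)·(w + 4)] / [(-6)·(w + 4)] = 45(w + 10) / ((-6)(w + 4)).
So |(9w - 9)/(w + 4) − (33/2)| = 45|w + 10| / (6·|w + 4|).
Require δ ≤ 3, so |w + 4| ≥ |-6| − |w + 10| > 6 − 3 = 3.
Hence |(9w - 9)/(w + 4) − (33/2)| < 45|w + 10|/(6·3) = (5/2)|w + 10|, which is < ϵ once |w + 10| < (2/5)ϵ.
Take δ = min(3, (2/5)ϵ). Then 0 < |w + 10| < δ forces both bounds, so |(9w - 9)/(w + 4) − (33/2)| < ϵ.

δ = min(3, (2/5)ϵ)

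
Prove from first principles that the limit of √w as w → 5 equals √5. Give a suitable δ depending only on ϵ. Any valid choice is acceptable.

Let ϵ > 0. We want δ > 0 such that 0 < |w − 5| < δ implies |√w − √5| < ϵ.
Rationalise: √w − √5 = (w − 5)/(√w + √5), so |√w − √5| = |w − 5|/(√w + √5).
Restrict δ ≤ 5 so that |w − 5| < 5 forces w > 0, and then √w + √5 > √5.
Hence |√w − √5| < |w − 5|/√5, which is < ϵ once |w − 5| < √5·ϵ.
Take δ = min(5, √5·ϵ). If 0 < |w − 5| < δ then w > 0 and |√w − √5| < |w − 5|/√5 < ϵ.

δ = min(5, √5·ϵ)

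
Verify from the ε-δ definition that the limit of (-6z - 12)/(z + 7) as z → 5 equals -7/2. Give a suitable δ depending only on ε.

δ = min(6, (12/5)ε)

Fix ε > 0. We want δ > 0 with 0 < |z − 5| < δ ⇒ |(-6z - 12)/(z + 7) + 7/2| < ε.
Combining over a common denominator, (-6z - 12)/(z + 7) + 7/2 = [(-6z - 12)·12 − (-42)·(z + 7)] / [12·(z + 7)] = -30(z − 5) / (12(z + 7)).
So |(-6z - 12)/(z + 7) + 7/2| = 30|z − 5| / (12·|z + 7|).
Require δ ≤ 6, so |z + 7| ≥ |12| − |z − 5| > 12 − 6 = 6.
Hence |(-6z - 12)/(z + 7) + 7/2| < 30|z − 5|/(12·6) = (5/12)|z − 5|, which is < ε once |z − 5| < (12/5)ε.
Take δ = min(6, (12/5)ε). Then 0 < |z − 5| < δ forces both bounds, so |(-6z - 12)/(z + 7) + 7/2| < ε.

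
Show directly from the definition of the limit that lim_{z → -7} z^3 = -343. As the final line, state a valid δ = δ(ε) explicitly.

Suppose ε > 0. We seek δ > 0 with 0 < |z + 7| < δ ⇒ |z^3 + 343| < ε.
Factor: z^3 + 343 = (z + 7)(z^2 - 7z + 49), so |z^3 + 343| = |z + 7|·|z^2 - 7z + 49|.
Restrict δ ≤ 1. Then |z + 7| < 1 gives |z| < 8, so by the triangle inequality |z^2 - 7z + 49| ≤ 8^2 + 7·8 + 49 = 169.
Hence |z^3 + 343| ≤ 169|z + 7|, which is < ε once |z + 7| < ε/169.
Take δ = min(1, ε/169). If 0 < |z + 7| < δ then both bounds hold and |z^3 + 343| ≤ 169|z + 7| < 169·(ε/169) = ε.

δ = min(1, ε/169)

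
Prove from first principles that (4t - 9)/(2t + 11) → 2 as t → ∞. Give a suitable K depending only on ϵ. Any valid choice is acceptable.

Suppose ϵ > 0. We seek K > 0 such that t > K implies |(4t - 9)/(2t + 11) − 2| < ϵ.
(4t - 9)/(2t + 11) − 2 = (2(4t - 9) − 4(2t + 11)) / (2(2t + 11)) = -62/(2(2t + 11)).
For t > 0 we have 2t + 11 > 2t, so |(4t - 9)/(2t + 11) − 2| = 62/(2(2t + 11)) < 62/(2·2t) = (31/2)/t.
Thus |(4t - 9)/(2t + 11) − 2| < ϵ whenever t > (31/2)/ϵ.
Take K = (31/2)/ϵ. If t > K then |(4t - 9)/(2t + 11) − 2| < (31/2)/t < ϵ.

K = (31/2)/ϵ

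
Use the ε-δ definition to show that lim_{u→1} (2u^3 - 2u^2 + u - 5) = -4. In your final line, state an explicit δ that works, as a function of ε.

δ = min(2, ε/19)

Let ε > 0 be given. We want δ > 0 such that 0 < |u − 1| < δ implies |(2u^3 - 2u^2 + u - 5) + 4| < ε.
(2u^3 - 2u^2 + u - 5) + 4 = 2u^3 - 2u^2 + u - 1 = (u − 1)(2u^2 + 1).
So |(2u^3 - 2u^2 + u - 5) + 4| = |u − 1|·|2u^2 + 1|.
Require δ ≤ 2. Then |u − 1| < 2 gives |u| < 3, and by the triangle inequality |2u^2 + 1| ≤ 2·3^2 + 1 = 19.
Hence |(2u^3 - 2u^2 + u - 5) + 4| ≤ 19|u − 1| < ε provided |u − 1| < ε/19.
Take δ = min(2, ε/19). Then 0 < |u − 1| < δ gives both |u − 1| < 2 and |u − 1| < ε/19, so |(2u^3 - 2u^2 + u - 5) + 4| < ε.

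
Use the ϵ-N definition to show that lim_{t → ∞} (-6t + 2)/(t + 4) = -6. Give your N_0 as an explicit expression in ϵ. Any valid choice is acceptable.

N_0 = 26/ϵ

Suppose ϵ > 0. We seek N_0 > 0 such that t > N_0 implies |(-6t + 2)/(t + 4) + 6| < ϵ.
(-6t + 2)/(t + 4) + 6 = ((-6t + 2) − (-6)(t + 4)) / ((t + 4)) = 26/((t + 4)).
For t > 0 we have t + 4 > t, so |(-6t + 2)/(t + 4) + 6| = 26/((t + 4)) < 26/(t) = 26/t.
Thus |(-6t + 2)/(t + 4) + 6| < ϵ whenever t > 26/ϵ.
Take N_0 = 26/ϵ. If t > N_0 then |(-6t + 2)/(t + 4) + 6| < 26/t < ϵ.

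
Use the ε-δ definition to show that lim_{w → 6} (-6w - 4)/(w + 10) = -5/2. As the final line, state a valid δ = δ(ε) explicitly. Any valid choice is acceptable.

δ = min(8, (16/7)ε)

Let ε > 0. We want δ > 0 with 0 < |w − 6| < δ ⇒ |(-6w - 4)/(w + 10) + 5/2| < ε.
Combining over a common denominator, (-6w - 4)/(w + 10) + 5/2 = [(-6w - 4)·16 − (-40)·(w + 10)] / [16·(w + 10)] = -56(w − 6) / (16(w + 10)).
So |(-6w - 4)/(w + 10) + 5/2| = 56|w − 6| / (16·|w + 10|).
Require δ ≤ 8, so |w + 10| ≥ |16| − |w − 6| > 16 − 8 = 8.
Hence |(-6w - 4)/(w + 10) + 5/2| < 56|w − 6|/(16·8) = (7/16)|w − 6|, which is < ε once |w − 6| < (16/7)ε.
Take δ = min(8, (16/7)ε). Then 0 < |w − 6| < δ forces both bounds, so |(-6w - 4)/(w + 10) + 5/2| < ε.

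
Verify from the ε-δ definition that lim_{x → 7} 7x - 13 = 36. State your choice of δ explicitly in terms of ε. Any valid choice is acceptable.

δ = ε/7

Let ε > 0. We need δ > 0 so that 0 < |x − 7| < δ implies |(7x - 13) − 36| < ε.
Since (7x - 13) − 36 = 7(x − 7), we have |(7x - 13) − 36| = 7|x − 7|.
Thus it suffices that |x − 7| < ε/7.
Take δ = ε/7. If 0 < |x − 7| < δ then |(7x - 13) − 36| = 7|x − 7| < 7·(ε/7) = ε.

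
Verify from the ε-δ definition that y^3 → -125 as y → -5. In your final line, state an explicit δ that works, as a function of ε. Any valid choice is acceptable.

Let ε > 0. We seek δ > 0 with 0 < |y + 5| < δ ⇒ |y^3 + 125| < ε.
Factor: y^3 + 125 = (y + 5)(y^2 - 5y + 25), so |y^3 + 125| = |y + 5|·|y^2 - 5y + 25|.
Impose δ ≤ 1 so that |y| < 6; then |y^2 - 5y + 25| ≤ 91.
Hence |y^3 + 125| ≤ 91|y + 5|, which is < ε once |y + 5| < ε/91.
Take δ = min(1, ε/91). If 0 < |y + 5| < δ then both bounds hold and |y^3 + 125| ≤ 91|y + 5| < 91·(ε/91) = ε.

δ = min(1, ε/91)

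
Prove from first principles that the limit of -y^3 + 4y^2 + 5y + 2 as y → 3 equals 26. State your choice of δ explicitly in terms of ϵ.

Fix ϵ > 0. We want δ > 0 such that 0 < |y − 3| < δ implies |(-y^3 + 4y^2 + 5y + 2) − 26| < ϵ.
(-y^3 + 4y^2 + 5y + 2) − 26 = -y^3 + 4y^2 + 5y - 24 = (y − 3)(-y^2 + y + 8).
So |(-y^3 + 4y^2 + 5y + 2) − 26| = |y − 3|·|-y^2 + y + 8|.
Require δ ≤ 1. Then |y − 3| < 1 gives |y| < 4, and by the triangle inequality |-y^2 + y + 8| ≤ 4^2 + 4 + 8 = 28.
Hence |(-y^3 + 4y^2 + 5y + 2) − 26| ≤ 28|y − 3| < ϵ provided |y − 3| < ϵ/28.
Take δ = min(1, ϵ/28). Then 0 < |y − 3| < δ gives both |y − 3| < 1 and |y − 3| < ϵ/28, so |(-y^3 + 4y^2 + 5y + 2) − 26| < ϵ.

δ = min(1, ϵ/28)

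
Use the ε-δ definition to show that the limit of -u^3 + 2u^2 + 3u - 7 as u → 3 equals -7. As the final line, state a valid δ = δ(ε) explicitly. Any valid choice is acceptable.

Fix ε > 0. We want δ > 0 such that 0 < |u − 3| < δ implies |(-u^3 + 2u^2 + 3u - 7) + 7| < ε.
(-u^3 + 2u^2 + 3u - 7) + 7 = -u^3 + 2u^2 + 3u = (u − 3)(-u^2 - u).
So |(-u^3 + 2u^2 + 3u - 7) + 7| = |u − 3|·|-u^2 - u|.
Require δ ≤ 1. Then |u − 3| < 1 gives |u| < 4, and by the triangle inequality |-u^2 - u| ≤ 4^2 + 4 = 20.
Hence |(-u^3 + 2u^2 + 3u - 7) + 7| ≤ 20|u − 3| < ε provided |u − 3| < ε/20.
Take δ = min(1, ε/20). Then 0 < |u − 3| < δ gives both |u − 3| < 1 and |u − 3| < ε/20, so |(-u^3 + 2u^2 + 3u - 7) + 7| < ε.

δ = min(1, ε/20)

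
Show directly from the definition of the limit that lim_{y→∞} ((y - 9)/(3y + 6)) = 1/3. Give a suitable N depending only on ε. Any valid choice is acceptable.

Suppose ε > 0. We seek N > 0 such that y > N implies |(y - 9)/(3y + 6) − (1/3)| < ε.
(y - 9)/(3y + 6) − (1/3) = (3(y - 9) − (3y + 6)) / (3(3y + 6)) = -33/(3(3y + 6)).
For y > 0 we have 3y + 6 > 3y, so |(y - 9)/(3y + 6) − (1/3)| = 33/(3(3y + 6)) < 33/(3·3y) = (11/3)/y.
Thus |(y - 9)/(3y + 6) − (1/3)| < ε whenever y > (11/3)/ε.
Take N = (11/3)/ε. If y > N then |(y - 9)/(3y + 6) − (1/3)| < (11/3)/y < ε.

N = (11/3)/ε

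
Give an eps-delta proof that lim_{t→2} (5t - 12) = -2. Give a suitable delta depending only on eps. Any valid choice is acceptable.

delta = eps/5

Suppose eps > 0. We need delta > 0 so that 0 < |t − 2| < delta implies |(5t - 12) + 2| < eps.
|(5t - 12) + 2| = |5t - 10| = 5|t − 2|.
Thus it suffices that |t − 2| < eps/5.
Take delta = eps/5. If 0 < |t − 2| < delta then |(5t - 12) + 2| = 5|t − 2| < 5·(eps/5) = eps.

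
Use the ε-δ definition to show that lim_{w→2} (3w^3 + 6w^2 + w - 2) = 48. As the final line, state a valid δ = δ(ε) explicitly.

δ = min(2, ε/121)

Let ε > 0 be given. We want δ > 0 such that 0 < |w − 2| < δ implies |(3w^3 + 6w^2 + w - 2) − 48| < ε.
(3w^3 + 6w^2 + w - 2) − 48 = 3w^3 + 6w^2 + w - 50 = (w − 2)(3w^2 + 12w + 25).
So |(3w^3 + 6w^2 + w - 2) − 48| = |w − 2|·|3w^2 + 12w + 25|.
Require δ ≤ 2. Then |w − 2| < 2 gives |w| < 4, and by the triangle inequality |3w^2 + 12w + 25| ≤ 3·4^2 + 12·4 + 25 = 121.
Hence |(3w^3 + 6w^2 + w - 2) − 48| ≤ 121|w − 2| < ε provided |w − 2| < ε/121.
Choosing δ = min(2, ε/121) ensures both conditions, hence |(3w^3 + 6w^2 + w - 2) − 48| < ε.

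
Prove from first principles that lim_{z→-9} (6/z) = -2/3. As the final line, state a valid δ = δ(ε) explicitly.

Let ε > 0. We seek δ > 0 such that 0 < |z + 9| < δ implies |6/z + 2/3| < ε.
|6/z + 2/3| = 6·|-9 − z|/(9·|z|) = 6|z + 9|/(9|z|).
Require δ ≤ 9/2 so that |z| > 9 − 9/2 = 9/2, hence 9|z| > 81/2.
Then |6/z + 2/3| < 6|z + 9|/(81/2), which is < ε when |z + 9| < (27/4)ε.
Take δ = min(9/2, (27/4)ε). Then 0 < |z + 9| < δ gives both |z + 9| < 9/2 and |z + 9| < (27/4)ε, so |6/z + 2/3| < ε.

δ = min(9/2, (27/4)ε)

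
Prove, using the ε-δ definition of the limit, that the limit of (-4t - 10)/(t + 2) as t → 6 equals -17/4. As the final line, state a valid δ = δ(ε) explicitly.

Let ε > 0. We want δ > 0 with 0 < |t − 6| < δ ⇒ |(-4t - 10)/(t + 2) + 17/4| < ε.
Combining over a common denominator, (-4t - 10)/(t + 2) + 17/4 = [(-4t - 10)·8 − (-34)·(t + 2)] / [8·(t + 2)] = 2(t − 6) / (8(t + 2)).
So |(-4t - 10)/(t + 2) + 17/4| = 2|t − 6| / (8·|t + 2|).
Restrict δ ≤ 4. Then |t − 6| < 4 gives |t + 2| = |(t − 6) + 8| ≥ 8 − 4 = 4.
Hence |(-4t - 10)/(t + 2) + 17/4| < 2|t − 6|/(8·4) = (1/16)|t − 6|, which is < ε once |t − 6| < 16ε.
Take δ = min(4, 16ε). Then 0 < |t − 6| < δ forces both bounds, so |(-4t - 10)/(t + 2) + 17/4| < ε.

δ = min(4, 16ε)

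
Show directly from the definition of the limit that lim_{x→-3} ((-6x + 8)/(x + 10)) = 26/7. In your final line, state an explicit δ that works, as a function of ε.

Fix ε > 0. We want δ > 0 with 0 < |x + 3| < δ ⇒ |(-6x + 8)/(x + 10) − (26/7)| < ε.
Combining over a common denominator, (-6x + 8)/(x + 10) − (26/7) = [(-6x + 8)·7 − 26·(x + 10)] / [7·(x + 10)] = -68(x + 3) / (7(x + 10)).
So |(-6x + 8)/(x + 10) − (26/7)| = 68|x + 3| / (7·|x + 10|).
Restrict δ ≤ 7/2. Then |x + 3| < 7/2 gives |x + 10| = |(x + 3) + 7| ≥ 7 − 7/2 = 7/2.
Hence |(-6x + 8)/(x + 10) − (26/7)| < 68|x + 3|/(7·(7/2)) = (136/49)|x + 3|, which is < ε once |x + 3| < (49/136)ε.
Take δ = min(7/2, (49/136)ε). Then 0 < |x + 3| < δ forces both bounds, so |(-6x + 8)/(x + 10) − (26/7)| < ε.

δ = min(7/2, (49/136)ε)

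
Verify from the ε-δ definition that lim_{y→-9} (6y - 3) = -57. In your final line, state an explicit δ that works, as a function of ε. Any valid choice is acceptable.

Suppose ε > 0. We need δ > 0 so that 0 < |y + 9| < δ implies |(6y - 3) + 57| < ε.
|(6y - 3) + 57| = |6y + 54| = 6|y + 9|.
Thus it suffices that |y + 9| < ε/6.
Choosing δ = ε/6 gives |(6y - 3) + 57| = 6|y + 9| < ε whenever |y + 9| < δ.

δ = ε/6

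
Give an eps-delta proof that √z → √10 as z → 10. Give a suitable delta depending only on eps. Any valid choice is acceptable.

delta = min(10, √10·eps)

Fix eps > 0. We want delta > 0 such that 0 < |z − 10| < delta implies |√z − √10| < eps.
Multiplying by the conjugate, |√z − √10| = |z − 10|/(√z + √10).
Restrict delta ≤ 10 so that |z − 10| < 10 forces z > 0, and then √z + √10 > √10.
Hence |√z − √10| < |z − 10|/√10, which is < eps once |z − 10| < √10·eps.
Take delta = min(10, √10·eps). If 0 < |z − 10| < delta then z > 0 and |√z − √10| < |z − 10|/√10 < eps.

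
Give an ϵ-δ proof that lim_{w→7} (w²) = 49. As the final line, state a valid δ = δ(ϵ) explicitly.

Let ϵ > 0. We seek δ > 0 with 0 < |w − 7| < δ ⇒ |w² − 49| < ϵ.
Factor: w² − 49 = (w − 7)(w + 7), so |w² − 49| = |w − 7|·|w + 7|.
Impose δ ≤ 2 so that |w| < 9; then |w + 7| ≤ 16.
Hence |w² − 49| ≤ 16|w − 7|, which is < ϵ once |w − 7| < ϵ/16.
Take δ = min(2, ϵ/16). If 0 < |w − 7| < δ then both bounds hold and |w² − 49| ≤ 16|w − 7| < 16·(ϵ/16) = ϵ.

δ = min(2, ϵ/16)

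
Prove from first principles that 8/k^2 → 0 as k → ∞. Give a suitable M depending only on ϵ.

M = (8/ϵ)^{1/2}

Suppose ϵ > 0. For k ≥ 1, |8/k^2 − 0| = 8/k^2.
8/k^2 < ϵ ⇔ k^2 > 8/ϵ ⇔ k > (8/ϵ)^{1/2}.
Take M = (8/ϵ)^{1/2}. Then k > M implies 8/k^2 < ϵ.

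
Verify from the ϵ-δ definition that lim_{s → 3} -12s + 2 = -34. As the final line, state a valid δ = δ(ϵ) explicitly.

δ = ϵ/12

Suppose ϵ > 0. We need δ > 0 so that 0 < |s − 3| < δ implies |(-12s + 2) + 34| < ϵ.
|(-12s + 2) + 34| = |-12s + 36| = 12|s − 3|.
Thus it suffices that |s − 3| < ϵ/12.
Take δ = ϵ/12. If 0 < |s − 3| < δ then |(-12s + 2) + 34| = 12|s − 3| < 12·(ϵ/12) = ϵ.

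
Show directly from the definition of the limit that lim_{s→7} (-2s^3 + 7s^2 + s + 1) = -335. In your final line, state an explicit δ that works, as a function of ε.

δ = min(1, ε/232)

Let ε > 0 be given. We want δ > 0 such that 0 < |s − 7| < δ implies |(-2s^3 + 7s^2 + s + 1) + 335| < ε.
(-2s^3 + 7s^2 + s + 1) + 335 = -2s^3 + 7s^2 + s + 336 = (s − 7)(-2s^2 - 7s - 48).
So |(-2s^3 + 7s^2 + s + 1) + 335| = |s − 7|·|-2s^2 - 7s - 48|.
Require δ ≤ 1. Then |s − 7| < 1 gives |s| < 8, and by the triangle inequality |-2s^2 - 7s - 48| ≤ 2·8^2 + 7·8 + 48 = 232.
Hence |(-2s^3 + 7s^2 + s + 1) + 335| ≤ 232|s − 7| < ε provided |s − 7| < ε/232.
Take δ = min(1, ε/232). Then 0 < |s − 7| < δ gives both |s − 7| < 1 and |s − 7| < ε/232, so |(-2s^3 + 7s^2 + s + 1) + 335| < ε.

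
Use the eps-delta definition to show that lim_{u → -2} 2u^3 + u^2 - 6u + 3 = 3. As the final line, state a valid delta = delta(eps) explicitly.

Let eps > 0 be given. We want delta > 0 such that 0 < |u + 2| < delta implies |(2u^3 + u^2 - 6u + 3) − 3| < eps.
(2u^3 + u^2 - 6u + 3) − 3 = 2u^3 + u^2 - 6u = (u + 2)(2u^2 - 3u).
So |(2u^3 + u^2 - 6u + 3) − 3| = |u + 2|·|2u^2 - 3u|.
Assume first that |u + 2| < 1, so |u| < 3. Then |2u^2 - 3u| ≤ 2·3^2 + 3·3 = 27.
Hence |(2u^3 + u^2 - 6u + 3) − 3| ≤ 27|u + 2| < eps provided |u + 2| < eps/27.
Choosing delta = min(1, eps/27) ensures both conditions, hence |(2u^3 + u^2 - 6u + 3) − 3| < eps.

delta = min(1, eps/27)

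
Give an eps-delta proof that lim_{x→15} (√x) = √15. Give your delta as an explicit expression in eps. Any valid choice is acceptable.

Fix eps > 0. We want delta > 0 such that 0 < |x − 15| < delta implies |√x − √15| < eps.
Multiplying by the conjugate, |√x − √15| = |x − 15|/(√x + √15).
Restrict delta ≤ 15 so that |x − 15| < 15 forces x > 0, and then √x + √15 > √15.
Hence |√x − √15| < |x − 15|/√15, which is < eps once |x − 15| < √15·eps.
Take delta = min(15, √15·eps). If 0 < |x − 15| < delta then x > 0 and |√x − √15| < |x − 15|/√15 < eps.

delta = min(15, √15·eps)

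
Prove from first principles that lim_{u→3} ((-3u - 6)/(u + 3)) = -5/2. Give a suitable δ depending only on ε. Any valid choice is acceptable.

δ = min(3, 6ε)

Let ε > 0 be given. We want δ > 0 with 0 < |u − 3| < δ ⇒ |(-3u - 6)/(u + 3) + 5/2| < ε.
Combining over a common denominator, (-3u - 6)/(u + 3) + 5/2 = [(-3u - 6)·6 − (-15)·(u + 3)] / [6·(u + 3)] = -3(u − 3) / (6(u + 3)).
So |(-3u - 6)/(u + 3) + 5/2| = 3|u − 3| / (6·|u + 3|).
Require δ ≤ 3, so |u + 3| ≥ |6| − |u − 3| > 6 − 3 = 3.
Hence |(-3u - 6)/(u + 3) + 5/2| < 3|u − 3|/(6·3) = (1/6)|u − 3|, which is < ε once |u − 3| < 6ε.
Take δ = min(3, 6ε). Then 0 < |u − 3| < δ forces both bounds, so |(-3u - 6)/(u + 3) + 5/2| < ε.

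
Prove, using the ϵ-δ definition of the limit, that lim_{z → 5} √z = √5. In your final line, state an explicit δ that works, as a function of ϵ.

Suppose ϵ > 0. We want δ > 0 such that 0 < |z − 5| < δ implies |√z − √5| < ϵ.
Rationalise: √z − √5 = (z − 5)/(√z + √5), so |√z − √5| = |z − 5|/(√z + √5).
Restrict δ ≤ 5 so that |z − 5| < 5 forces z > 0, and then √z + √5 > √5.
Hence |√z − √5| < |z − 5|/√5, which is < ϵ once |z − 5| < √5·ϵ.
Take δ = min(5, √5·ϵ). If 0 < |z − 5| < δ then z > 0 and |√z − √5| < |z − 5|/√5 < ϵ.

δ = min(5, √5·ϵ)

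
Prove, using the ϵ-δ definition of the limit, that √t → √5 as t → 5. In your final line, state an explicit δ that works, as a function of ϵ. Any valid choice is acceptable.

Fix ϵ > 0. We want δ > 0 such that 0 < |t − 5| < δ implies |√t − √5| < ϵ.
Rationalise: √t − √5 = (t − 5)/(√t + √5), so |√t − √5| = |t − 5|/(√t + √5).
Restrict δ ≤ 5 so that |t − 5| < 5 forces t > 0, and then √t + √5 > √5.
Hence |√t − √5| < |t − 5|/√5, which is < ϵ once |t − 5| < √5·ϵ.
Take δ = min(5, √5·ϵ). If 0 < |t − 5| < δ then t > 0 and |√t − √5| < |t − 5|/√5 < ϵ.

δ = min(5, √5·ϵ)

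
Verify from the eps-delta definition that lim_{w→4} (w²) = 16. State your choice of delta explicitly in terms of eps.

delta = min(2, eps/10)

Let eps > 0 be given. We seek delta > 0 with 0 < |w − 4| < delta ⇒ |w² − 16| < eps.
Factor: w² − 16 = (w − 4)(w + 4), so |w² − 16| = |w − 4|·|w + 4|.
Impose delta ≤ 2 so that |w| < 6; then |w + 4| ≤ 10.
Hence |w² − 16| ≤ 10|w − 4|, which is < eps once |w − 4| < eps/10.
Take delta = min(2, eps/10). If 0 < |w − 4| < delta then both bounds hold and |w² − 16| ≤ 10|w − 4| < 10·(eps/10) = eps.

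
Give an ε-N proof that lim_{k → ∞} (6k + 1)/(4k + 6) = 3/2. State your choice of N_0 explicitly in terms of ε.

N_0 = 2/ε

Suppose ε > 0. For k ≥ 1, |(6k + 1)/(4k + 6) − (3/2)| = |-32|/(4(4k + 6)) = 32/(4(4k + 6)).
Since 4k + 6 ≥ 4k for k ≥ 1, this is ≤ 32/(4·4k) = 2/k.
So |(6k + 1)/(4k + 6) − (3/2)| < ε whenever k > 2/ε.
Take N_0 = 2/ε. If k > N_0 then |(6k + 1)/(4k + 6) − (3/2)| ≤ 2/k < ε.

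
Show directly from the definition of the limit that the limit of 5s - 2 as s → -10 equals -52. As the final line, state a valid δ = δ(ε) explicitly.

δ = ε/5

Fix ε > 0. We need δ > 0 so that 0 < |s + 10| < δ implies |(5s - 2) + 52| < ε.
|(5s - 2) + 52| = |5s + 50| = 5|s + 10|.
Thus it suffices that |s + 10| < ε/5.
Take δ = ε/5. If 0 < |s + 10| < δ then |(5s - 2) + 52| = 5|s + 10| < 5·(ε/5) = ε.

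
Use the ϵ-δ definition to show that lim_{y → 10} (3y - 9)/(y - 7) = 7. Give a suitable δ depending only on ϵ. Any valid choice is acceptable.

Let ϵ > 0. We want δ > 0 with 0 < |y − 10| < δ ⇒ |(3y - 9)/(y - 7) − 7| < ϵ.
Combining over a common denominator, (3y - 9)/(y - 7) − 7 = [(3y - 9)·3 − 21·(y - 7)] / [3·(y - 7)] = -12(y − 10) / (3(y - 7)).
So |(3y - 9)/(y - 7) − 7| = 12|y − 10| / (3·|y − 7|).
Restrict δ ≤ 3/2. Then |y − 10| < 3/2 gives |y − 7| = |(y − 10) + 3| ≥ 3 − 3/2 = 3/2.
Hence |(3y - 9)/(y - 7) − 7| < 12|y − 10|/(3·(3/2)) = (8/3)|y − 10|, which is < ϵ once |y − 10| < (3/8)ϵ.
Take δ = min(3/2, (3/8)ϵ). Then 0 < |y − 10| < δ forces both bounds, so |(3y - 9)/(y - 7) − 7| < ϵ.

δ = min(3/2, (3/8)ϵ)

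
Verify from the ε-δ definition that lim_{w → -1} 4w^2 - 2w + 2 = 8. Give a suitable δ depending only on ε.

Fix ε > 0. We want δ > 0 such that 0 < |w + 1| < δ implies |(4w^2 - 2w + 2) − 8| < ε.
(4w^2 - 2w + 2) − 8 = 4w^2 - 2w - 6 = (w + 1)(4w - 6).
So |(4w^2 - 2w + 2) − 8| = |w + 1|·|4w - 6|.
Require δ ≤ 1. Then |w + 1| < 1 gives |w| < 2, and by the triangle inequality |4w - 6| ≤ 4·2 + 6 = 14.
Hence |(4w^2 - 2w + 2) − 8| ≤ 14|w + 1| < ε provided |w + 1| < ε/14.
Choosing δ = min(1, ε/14) ensures both conditions, hence |(4w^2 - 2w + 2) − 8| < ε.

δ = min(1, ε/14)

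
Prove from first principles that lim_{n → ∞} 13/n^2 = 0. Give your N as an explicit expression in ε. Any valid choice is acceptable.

N = (13/ε)^{1/2}

Let ε > 0. For n ≥ 1, |13/n^2 − 0| = 13/n^2.
13/n^2 < ε ⇔ n^2 > 13/ε ⇔ n > (13/ε)^{1/2}.
Take N = (13/ε)^{1/2}. Then n > N implies 13/n^2 < ε.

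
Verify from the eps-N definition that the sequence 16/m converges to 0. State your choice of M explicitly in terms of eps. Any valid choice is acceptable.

Let eps > 0. For m ≥ 1, |16/m − 0| = 16/(m) ≤ 16/m.
We need 16/m < eps, i.e. m > 16/eps.
Take M = 16/eps. If m > M then |16/m| ≤ 16/m < eps.

M = 16/eps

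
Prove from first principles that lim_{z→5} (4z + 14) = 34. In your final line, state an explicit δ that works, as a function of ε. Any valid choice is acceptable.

Let ε > 0. We need δ > 0 so that 0 < |z − 5| < δ implies |(4z + 14) − 34| < ε.
|(4z + 14) − 34| = |4z - 20| = 4|z − 5|.
So 4|z − 5| < ε exactly when |z − 5| < ε/4.
Take δ = ε/4. If 0 < |z − 5| < δ then |(4z + 14) − 34| = 4|z − 5| < 4·(ε/4) = ε.

δ = ε/4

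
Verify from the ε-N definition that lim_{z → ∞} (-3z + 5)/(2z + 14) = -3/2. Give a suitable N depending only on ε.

N = 13/ε

Fix ε > 0. We seek N > 0 such that z > N implies |(-3z + 5)/(2z + 14) + 3/2| < ε.
(-3z + 5)/(2z + 14) + 3/2 = (2(-3z + 5) − (-3)(2z + 14)) / (2(2z + 14)) = 52/(2(2z + 14)).
For z > 0 we have 2z + 14 > 2z, so |(-3z + 5)/(2z + 14) + 3/2| = 52/(2(2z + 14)) < 52/(2·2z) = 13/z.
Thus |(-3z + 5)/(2z + 14) + 3/2| < ε whenever z > 13/ε.
Take N = 13/ε. If z > N then |(-3z + 5)/(2z + 14) + 3/2| < 13/z < ε.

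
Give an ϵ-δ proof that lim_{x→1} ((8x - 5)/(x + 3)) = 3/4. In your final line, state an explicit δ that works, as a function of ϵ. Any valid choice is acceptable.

δ = min(2, (8/29)ϵ)

Suppose ϵ > 0. We want δ > 0 with 0 < |x − 1| < δ ⇒ |(8x - 5)/(x + 3) − (3/4)| < ϵ.
Combining over a common denominator, (8x - 5)/(x + 3) − (3/4) = [(8x - 5)·4 − 3·(x + 3)] / [4·(x + 3)] = 29(x − 1) / (4(x + 3)).
So |(8x - 5)/(x + 3) − (3/4)| = 29|x − 1| / (4·|x + 3|).
Restrict δ ≤ 2. Then |x − 1| < 2 gives |x + 3| = |(x − 1) + 4| ≥ 4 − 2 = 2.
Hence |(8x - 5)/(x + 3) − (3/4)| < 29|x − 1|/(4·2) = (29/8)|x − 1|, which is < ϵ once |x − 1| < (8/29)ϵ.
Take δ = min(2, (8/29)ϵ). Then 0 < |x − 1| < δ forces both bounds, so |(8x - 5)/(x + 3) − (3/4)| < ϵ.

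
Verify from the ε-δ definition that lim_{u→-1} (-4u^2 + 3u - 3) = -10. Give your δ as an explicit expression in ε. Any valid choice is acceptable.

Let ε > 0 be given. We want δ > 0 such that 0 < |u + 1| < δ implies |(-4u^2 + 3u - 3) + 10| < ε.
(-4u^2 + 3u - 3) + 10 = -4u^2 + 3u + 7 = (u + 1)(-4u + 7).
So |(-4u^2 + 3u - 3) + 10| = |u + 1|·|-4u + 7|.
Assume first that |u + 1| < 1, so |u| < 2. Then |-4u + 7| ≤ 4·2 + 7 = 15.
Hence |(-4u^2 + 3u - 3) + 10| ≤ 15|u + 1| < ε provided |u + 1| < ε/15.
Choosing δ = min(1, ε/15) ensures both conditions, hence |(-4u^2 + 3u - 3) + 10| < ε.

δ = min(1, ε/15)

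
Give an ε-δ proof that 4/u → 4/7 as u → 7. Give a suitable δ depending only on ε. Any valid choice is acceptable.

Let ε > 0. We seek δ > 0 such that 0 < |u − 7| < δ implies |4/u − (4/7)| < ε.
|4/u − (4/7)| = 4·|7 − u|/(7·|u|) = 4|u − 7|/(7|u|).
Restrict δ ≤ 7/2. Then |u − 7| < 7/2 gives |u| > 7/2, so 7|u| > 49/2.
Then |4/u − (4/7)| < 4|u − 7|/(49/2), which is < ε when |u − 7| < (49/8)ε.
Take δ = min(7/2, (49/8)ε). Then 0 < |u − 7| < δ gives both |u − 7| < 7/2 and |u − 7| < (49/8)ε, so |4/u − (4/7)| < ε.

δ = min(7/2, (49/8)ε)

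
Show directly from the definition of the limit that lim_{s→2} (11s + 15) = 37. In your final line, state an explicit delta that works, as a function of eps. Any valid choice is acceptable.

delta = eps/11

Let eps > 0. We need delta > 0 so that 0 < |s − 2| < delta implies |(11s + 15) − 37| < eps.
|(11s + 15) − 37| = |11s - 22| = 11|s − 2|.
Thus it suffices that |s − 2| < eps/11.
Choosing delta = eps/11 gives |(11s + 15) − 37| = 11|s − 2| < eps whenever |s − 2| < delta.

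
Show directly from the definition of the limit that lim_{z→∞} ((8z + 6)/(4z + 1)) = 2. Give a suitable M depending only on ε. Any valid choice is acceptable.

M = 1/ε

Let ε > 0. We seek M > 0 such that z > M implies |(8z + 6)/(4z + 1) − 2| < ε.
(8z + 6)/(4z + 1) − 2 = (4(8z + 6) − 8(4z + 1)) / (4(4z + 1)) = 16/(4(4z + 1)).
For z > 0 we have 4z + 1 > 4z, so |(8z + 6)/(4z + 1) − 2| = 16/(4(4z + 1)) < 16/(4·4z) = 1/z.
Thus |(8z + 6)/(4z + 1) − 2| < ε whenever z > 1/ε.
Take M = 1/ε. If z > M then |(8z + 6)/(4z + 1) − 2| < 1/z < ε.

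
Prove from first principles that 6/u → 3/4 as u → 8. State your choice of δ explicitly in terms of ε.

Let ε > 0 be given. We seek δ > 0 such that 0 < |u − 8| < δ implies |6/u − (3/4)| < ε.
|6/u − (3/4)| = 6·|8 − u|/(8·|u|) = 6|u − 8|/(8|u|).
Require δ ≤ 4 so that |u| > 8 − 4 = 4, hence 8|u| > 32.
Then |6/u − (3/4)| < 6|u − 8|/32, which is < ε when |u − 8| < (16/3)ε.
Take δ = min(4, (16/3)ε). Then 0 < |u − 8| < δ gives both |u − 8| < 4 and |u − 8| < (16/3)ε, so |6/u − (3/4)| < ε.

δ = min(4, (16/3)ε)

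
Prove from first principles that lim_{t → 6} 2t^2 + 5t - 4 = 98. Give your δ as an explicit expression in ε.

Fix ε > 0. We want δ > 0 such that 0 < |t − 6| < δ implies |(2t^2 + 5t - 4) − 98| < ε.
(2t^2 + 5t - 4) − 98 = 2t^2 + 5t - 102 = (t − 6)(2t + 17).
So |(2t^2 + 5t - 4) − 98| = |t − 6|·|2t + 17|.
Require δ ≤ 2. Then |t − 6| < 2 gives |t| < 8, and by the triangle inequality |2t + 17| ≤ 2·8 + 17 = 33.
Hence |(2t^2 + 5t - 4) − 98| ≤ 33|t − 6| < ε provided |t − 6| < ε/33.
Take δ = min(2, ε/33). Then 0 < |t − 6| < δ gives both |t − 6| < 2 and |t − 6| < ε/33, so |(2t^2 + 5t - 4) − 98| < ε.

δ = min(2, ε/33)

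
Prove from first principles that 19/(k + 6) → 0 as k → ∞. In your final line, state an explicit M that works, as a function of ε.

M = 19/ε

Let ε > 0. For k ≥ 1, |19/(k + 6) − 0| = 19/(k + 6) ≤ 19/k.
We need 19/k < ε, i.e. k > 19/ε.
Take M = 19/ε. If k > M then |19/(k + 6)| ≤ 19/k < ε.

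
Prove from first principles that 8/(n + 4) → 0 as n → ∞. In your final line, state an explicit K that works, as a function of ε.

K = 8/ε

Let ε > 0 be given. For n ≥ 1, |8/(n + 4) − 0| = 8/(n + 4) ≤ 8/n.
We need 8/n < ε, i.e. n > 8/ε.
Take K = 8/ε. If n > K then |8/(n + 4)| ≤ 8/n < ε.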